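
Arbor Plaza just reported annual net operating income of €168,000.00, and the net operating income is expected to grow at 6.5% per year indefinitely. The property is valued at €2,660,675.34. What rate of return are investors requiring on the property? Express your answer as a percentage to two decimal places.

D₁ = €168,000.00 × 1.065 = €178,920.0000
P = D₁/(r − g) ⇒ r = D₁/P + g = €178,920.0000/€2,660,675.34 + 0.065 = 0.067246 + 0.065 = 0.132246

13.22%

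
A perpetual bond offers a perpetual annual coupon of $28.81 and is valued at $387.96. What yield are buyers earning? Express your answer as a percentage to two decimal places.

7.43%

P = C/r ⇒ r = C/P = $28.81/$387.96 = 0.074260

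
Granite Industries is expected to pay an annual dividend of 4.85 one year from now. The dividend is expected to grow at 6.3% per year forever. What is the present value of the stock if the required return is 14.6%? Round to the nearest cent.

58.43

Growing perpetuity: P = D₁ / (r − g) = 4.8500 / (0.146 − 0.063) = 58.43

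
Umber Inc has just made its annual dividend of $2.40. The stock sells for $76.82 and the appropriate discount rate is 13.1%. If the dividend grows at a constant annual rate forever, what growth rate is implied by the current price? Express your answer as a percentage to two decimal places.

9.67%

P = D₀(1+g)/(r−g) ⇒ P(r−g) = D₀(1+g) ⇒ g(P+D₀) = P·r − D₀
g = (P·r − D₀)/(P + D₀) = ($76.82×0.131 − $2.40) / ($76.82 + $2.40) = 0.096736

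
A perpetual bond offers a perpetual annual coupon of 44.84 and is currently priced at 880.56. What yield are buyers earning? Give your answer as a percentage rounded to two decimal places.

P = C/r ⇒ r = C/P = 44.84/880.56 = 0.050922

5.09%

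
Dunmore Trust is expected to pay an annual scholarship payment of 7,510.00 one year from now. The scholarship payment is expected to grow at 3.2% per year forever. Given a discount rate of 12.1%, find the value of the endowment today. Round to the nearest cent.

Growing perpetuity: P = D₁ / (r − g) = 7,510.0000 / (0.121 − 0.032) = 84,382.02

84382.02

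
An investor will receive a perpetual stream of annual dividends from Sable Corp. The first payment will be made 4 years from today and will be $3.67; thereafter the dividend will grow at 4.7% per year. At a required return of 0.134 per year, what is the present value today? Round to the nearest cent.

Value at end of year 3: C₁ / (r − g) = $3.67 / (0.134 − 0.047) = $42.1839
Discount to today: PV = $42.1839 / (1 + 0.134)^3 = $42.1839 / 1.458274 = $28.93

$28.93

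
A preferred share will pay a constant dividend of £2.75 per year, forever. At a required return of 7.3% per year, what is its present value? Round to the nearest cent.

Level perpetuity: PV = C / r = £2.75 / 0.073 = £37.67

£37.67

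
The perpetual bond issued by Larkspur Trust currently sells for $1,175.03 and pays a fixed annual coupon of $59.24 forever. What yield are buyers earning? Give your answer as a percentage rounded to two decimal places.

P = C/r ⇒ r = C/P = $59.24/$1,175.03 = 0.050416

5.04%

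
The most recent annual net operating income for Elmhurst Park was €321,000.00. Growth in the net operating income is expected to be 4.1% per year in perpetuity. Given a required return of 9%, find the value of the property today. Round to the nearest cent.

D₁ = D₀ × (1 + g) = €321,000.00 × 1.041 = €334,161.0000
Growing perpetuity: P = D₁ / (r − g) = €334,161.0000 / (0.09 − 0.041) = €6,819,612.24

€6819612.24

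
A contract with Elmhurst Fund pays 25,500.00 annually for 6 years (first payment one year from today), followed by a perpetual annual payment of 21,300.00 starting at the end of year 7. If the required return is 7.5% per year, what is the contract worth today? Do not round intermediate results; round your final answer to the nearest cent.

PV of 6-year annuity: 25,500.00 × [1 − (1+0.075)^−6] / 0.075 = 119693.08372
Perpetuity value at year 6: 21,300.00 / 0.075 = 284000.00000
PV of perpetuity: 284000.00000 / (1+0.075)^6 = 184021.07124
Total PV = 119693.08372 + 184021.07124 = 303714.15497

303714.15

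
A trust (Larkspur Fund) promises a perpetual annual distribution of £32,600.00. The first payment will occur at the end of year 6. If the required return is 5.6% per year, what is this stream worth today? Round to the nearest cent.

Value at end of year 5: C / r = £32,600.00 / 0.056 = £582,142.8571
Discount to today: PV = £582,142.8571 / (1 + 0.056)^5 = £582,142.8571 / 1.313166 = £443,312.50

£443312.50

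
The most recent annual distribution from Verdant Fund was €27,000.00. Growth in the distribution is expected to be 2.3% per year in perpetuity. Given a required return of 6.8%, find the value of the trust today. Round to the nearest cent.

D₁ = D₀ × (1 + g) = €27,000.00 × 1.023 = €27,621.0000
Growing perpetuity: P = D₁ / (r − g) = €27,621.0000 / (0.068 − 0.023) = €613,800.00

€613800.00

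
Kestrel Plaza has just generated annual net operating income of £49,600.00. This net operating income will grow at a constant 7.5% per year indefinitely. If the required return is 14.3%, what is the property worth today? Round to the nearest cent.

£784117.65

D₁ = D₀ × (1 + g) = £49,600.00 × 1.075 = £53,320.0000
Growing perpetuity: P = D₁ / (r − g) = £53,320.0000 / (0.143 − 0.075) = £784,117.65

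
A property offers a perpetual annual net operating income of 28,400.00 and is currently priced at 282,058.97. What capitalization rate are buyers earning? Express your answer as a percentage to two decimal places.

P = C/r ⇒ r = C/P = 28,400.00/282,058.97 = 0.100688

10.07%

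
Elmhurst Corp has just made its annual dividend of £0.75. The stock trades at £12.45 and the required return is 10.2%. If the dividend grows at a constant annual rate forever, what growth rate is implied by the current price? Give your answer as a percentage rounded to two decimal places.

3.94%

P = D₀(1+g)/(r−g) ⇒ P(r−g) = D₀(1+g) ⇒ g(P+D₀) = P·r − D₀
g = (P·r − D₀)/(P + D₀) = (£12.45×0.102 − £0.75) / (£12.45 + £0.75) = 0.039386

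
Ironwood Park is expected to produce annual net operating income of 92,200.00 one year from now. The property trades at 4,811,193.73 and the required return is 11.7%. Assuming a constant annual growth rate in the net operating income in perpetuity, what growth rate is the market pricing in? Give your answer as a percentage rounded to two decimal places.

9.78%

P = D₁/(r−g) ⇒ g = r − D₁/P = 0.117 − 92,200.00/4,811,193.73 = 0.097836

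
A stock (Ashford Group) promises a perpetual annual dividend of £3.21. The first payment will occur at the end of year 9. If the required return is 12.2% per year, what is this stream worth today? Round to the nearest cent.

Value at end of year 8: C / r = £3.21 / 0.122 = £26.3115
Discount to today: PV = £26.3115 / (1 + 0.122)^8 = £26.3115 / 2.511556 = £10.48

£10.48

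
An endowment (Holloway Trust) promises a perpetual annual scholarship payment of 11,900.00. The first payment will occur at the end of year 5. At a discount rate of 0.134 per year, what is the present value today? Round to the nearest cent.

Value at end of year 4: C / r = 11,900.00 / 0.134 = 88,805.9701
Discount to today: PV = 88,805.9701 / (1 + 0.134)^4 = 88,805.9701 / 1.653683 = 53,701.94

53701.94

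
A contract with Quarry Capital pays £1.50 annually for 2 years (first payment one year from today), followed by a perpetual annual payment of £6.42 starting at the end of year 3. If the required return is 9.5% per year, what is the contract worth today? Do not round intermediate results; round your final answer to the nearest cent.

£58.98

PV of 2-year annuity: £1.50 × [1 − (1+0.095)^−2] / 0.095 = 2.62088
Perpetuity value at year 2: £6.42 / 0.095 = 67.57895
PV of perpetuity: 67.57895 / (1+0.095)^2 = 56.36158
Total PV = 2.62088 + 56.36158 = 58.98246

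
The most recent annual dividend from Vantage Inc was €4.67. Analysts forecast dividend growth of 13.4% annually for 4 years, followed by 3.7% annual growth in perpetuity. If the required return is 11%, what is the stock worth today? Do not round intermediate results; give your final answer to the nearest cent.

€91.98

D_1 = 5.29578
D_2 = 6.00541
D_3 = 6.81014
D_4 = 7.72270
Terminal value at year 4: TV = D_4×(1+g_2)/(r−g_2) = 8.00844/0.073 = 109.70464
P_0 = D_1/(1+r)^1 + D_2/(1+r)^2 + D_3/(1+r)^3 + D_4/(1+r)^4 + TV/(1+r)^4
    = 4.77097 + 4.87413 + 4.97952 + 5.08718 + 72.26584 = 91.97764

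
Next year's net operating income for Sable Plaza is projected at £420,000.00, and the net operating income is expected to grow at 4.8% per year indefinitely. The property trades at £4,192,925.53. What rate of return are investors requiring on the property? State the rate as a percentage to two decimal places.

14.82%

P = D₁/(r − g) ⇒ r = D₁/P + g = £420,000.0000/£4,192,925.53 + 0.048 = 0.100169 + 0.048 = 0.148169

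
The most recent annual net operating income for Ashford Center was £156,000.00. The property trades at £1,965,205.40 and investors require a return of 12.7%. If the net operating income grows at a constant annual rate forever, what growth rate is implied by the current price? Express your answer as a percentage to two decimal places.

4.41%

P = D₀(1+g)/(r−g) ⇒ P(r−g) = D₀(1+g) ⇒ g(P+D₀) = P·r − D₀
g = (P·r − D₀)/(P + D₀) = (£1,965,205.40×0.127 − £156,000.00) / (£1,965,205.40 + £156,000.00) = 0.044117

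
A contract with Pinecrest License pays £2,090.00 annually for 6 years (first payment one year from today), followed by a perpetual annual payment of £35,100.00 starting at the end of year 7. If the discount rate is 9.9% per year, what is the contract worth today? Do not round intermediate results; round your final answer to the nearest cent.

£210356.01

PV of 6-year annuity: £2,090.00 × [1 − (1+0.099)^−6] / 0.099 = 9129.23191
Perpetuity value at year 6: £35,100.00 / 0.099 = 354545.45455
PV of perpetuity: 354545.45455 / (1+0.099)^6 = 201226.77518
Total PV = 9129.23191 + 201226.77518 = 210356.00708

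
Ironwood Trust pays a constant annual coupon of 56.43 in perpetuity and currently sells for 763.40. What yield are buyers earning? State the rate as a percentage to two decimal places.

P = C/r ⇒ r = C/P = 56.43/763.40 = 0.073919

7.39%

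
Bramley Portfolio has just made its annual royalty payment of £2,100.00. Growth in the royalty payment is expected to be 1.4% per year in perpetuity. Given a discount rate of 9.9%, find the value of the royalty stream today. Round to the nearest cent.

D₁ = D₀ × (1 + g) = £2,100.00 × 1.014 = £2,129.4000
Growing perpetuity: P = D₁ / (r − g) = £2,129.4000 / (0.099 − 0.014) = £25,051.76

£25051.76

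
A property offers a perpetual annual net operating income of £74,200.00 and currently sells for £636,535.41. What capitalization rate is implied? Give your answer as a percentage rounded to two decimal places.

11.66%

P = C/r ⇒ r = C/P = £74,200.00/£636,535.41 = 0.116569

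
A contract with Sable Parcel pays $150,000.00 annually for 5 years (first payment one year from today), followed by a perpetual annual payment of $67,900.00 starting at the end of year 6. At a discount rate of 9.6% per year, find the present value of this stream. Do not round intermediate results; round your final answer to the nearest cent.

PV of 5-year annuity: $150,000.00 × [1 − (1+0.096)^−5] / 0.096 = 574476.54338
Perpetuity value at year 5: $67,900.00 / 0.096 = 707291.66667
PV of perpetuity: 707291.66667 / (1+0.096)^5 = 447245.28470
Total PV = 574476.54338 + 447245.28470 = 1021721.82808

$1021721.83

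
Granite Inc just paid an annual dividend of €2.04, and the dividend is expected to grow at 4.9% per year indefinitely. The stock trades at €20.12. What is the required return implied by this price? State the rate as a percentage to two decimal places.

D₁ = €2.04 × 1.049 = €2.1400
P = D₁/(r − g) ⇒ r = D₁/P + g = €2.1400/€20.12 + 0.049 = 0.106360 + 0.049 = 0.155360

15.54%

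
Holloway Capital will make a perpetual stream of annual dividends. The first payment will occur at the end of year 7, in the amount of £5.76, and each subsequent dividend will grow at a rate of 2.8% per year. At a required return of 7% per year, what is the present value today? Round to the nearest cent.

Value at end of year 6: C₁ / (r − g) = £5.76 / (0.07 − 0.028) = £137.1429
Discount to today: PV = £137.1429 / (1 + 0.07)^6 = £137.1429 / 1.500730 = £91.38

£91.38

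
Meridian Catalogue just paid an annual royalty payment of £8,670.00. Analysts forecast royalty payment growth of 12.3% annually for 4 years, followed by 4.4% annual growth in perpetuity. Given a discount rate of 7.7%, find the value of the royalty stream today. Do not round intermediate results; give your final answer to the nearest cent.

D_1 = 9736.41000
D_2 = 10933.98843
D_3 = 12278.86901
D_4 = 13789.16989
Terminal value at year 4: TV = D_4×(1+g_2)/(r−g_2) = 14395.89337/0.033 = 436239.19303
P_0 = D_1/(1+r)^1 + D_2/(1+r)^2 + D_3/(1+r)^3 + D_4/(1+r)^4 + TV/(1+r)^4
    = 9040.30641 + 9426.42906 + 9829.04348 + 10248.85407 + 324236.47416 = 362781.10718

£362781.11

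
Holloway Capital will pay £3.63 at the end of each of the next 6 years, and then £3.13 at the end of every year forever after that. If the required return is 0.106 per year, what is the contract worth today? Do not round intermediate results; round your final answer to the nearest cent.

£31.67

PV of 6-year annuity: £3.63 × [1 − (1+0.106)^−6] / 0.106 = 15.53545
Perpetuity value at year 6: £3.13 / 0.106 = 29.52830
PV of perpetuity: 29.52830 / (1+0.106)^6 = 16.13272
Total PV = 15.53545 + 16.13272 = 31.66817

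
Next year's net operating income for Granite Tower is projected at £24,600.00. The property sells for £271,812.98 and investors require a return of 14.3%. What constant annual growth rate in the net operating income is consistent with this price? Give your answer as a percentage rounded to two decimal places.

P = D₁/(r−g) ⇒ g = r − D₁/P = 0.143 − £24,600.00/£271,812.98 = 0.052497

5.25%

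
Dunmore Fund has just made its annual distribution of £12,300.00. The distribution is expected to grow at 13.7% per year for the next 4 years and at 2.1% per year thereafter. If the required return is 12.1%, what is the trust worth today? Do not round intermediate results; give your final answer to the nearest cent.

D_1 = 13985.10000
D_2 = 15901.05870
D_3 = 18079.50374
D_4 = 20556.39575
Terminal value at year 4: TV = D_4×(1+g_2)/(r−g_2) = 20988.08007/0.1 = 209880.80065
P_0 = D_1/(1+r)^1 + D_2/(1+r)^2 + D_3/(1+r)^3 + D_4/(1+r)^4 + TV/(1+r)^4
    = 12475.55754 + 12653.62080 + 12834.22556 + 13017.40808 + 132907.73654 = 183888.54853

£183888.55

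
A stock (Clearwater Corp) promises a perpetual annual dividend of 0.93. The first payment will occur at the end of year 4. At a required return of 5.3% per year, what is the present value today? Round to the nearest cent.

15.03

Value at end of year 3: C / r = 0.93 / 0.053 = 17.5472
Discount to today: PV = 17.5472 / (1 + 0.053)^3 = 17.5472 / 1.167576 = 15.03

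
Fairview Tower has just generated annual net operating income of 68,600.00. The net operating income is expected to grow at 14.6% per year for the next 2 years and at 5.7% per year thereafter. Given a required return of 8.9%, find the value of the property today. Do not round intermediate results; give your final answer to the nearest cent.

2657517.70

D_1 = 78615.60000
D_2 = 90093.47760
Terminal value at year 2: TV = D_2×(1+g_2)/(r−g_2) = 95228.80582/0.032 = 2975900.18198
P_0 = D_1/(1+r)^1 + D_2/(1+r)^2 + TV/(1+r)^2
    = 72190.63361 + 75969.20672 + 2509357.85940 = 2657517.69972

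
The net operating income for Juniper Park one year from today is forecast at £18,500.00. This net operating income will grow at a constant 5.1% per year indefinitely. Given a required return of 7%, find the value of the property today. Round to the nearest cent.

Growing perpetuity: P = D₁ / (r − g) = £18,500.0000 / (0.07 − 0.051) = £973,684.21

£973684.21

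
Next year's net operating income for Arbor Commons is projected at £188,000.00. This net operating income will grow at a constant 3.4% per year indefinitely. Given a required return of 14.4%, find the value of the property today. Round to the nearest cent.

£1709090.91

Growing perpetuity: P = D₁ / (r − g) = £188,000.0000 / (0.144 − 0.034) = £1,709,090.91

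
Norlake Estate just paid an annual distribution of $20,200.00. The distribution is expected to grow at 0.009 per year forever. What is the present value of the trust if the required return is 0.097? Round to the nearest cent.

D₁ = D₀ × (1 + g) = $20,200.00 × 1.009 = $20,381.8000
Growing perpetuity: P = D₁ / (r − g) = $20,381.8000 / (0.097 − 0.009) = $231,611.36

$231611.36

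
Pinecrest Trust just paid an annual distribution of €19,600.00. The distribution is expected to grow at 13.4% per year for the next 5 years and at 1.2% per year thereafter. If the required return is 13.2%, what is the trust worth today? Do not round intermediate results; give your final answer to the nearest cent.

D_1 = 22226.40000
D_2 = 25204.73760
D_3 = 28582.17244
D_4 = 32412.18355
D_5 = 36755.41614
Terminal value at year 5: TV = D_5×(1+g_2)/(r−g_2) = 37196.48113/0.12 = 309970.67612
P_0 = D_1/(1+r)^1 + D_2/(1+r)^2 + D_3/(1+r)^3 + D_4/(1+r)^4 + D_5/(1+r)^5 + TV/(1+r)^5
    = 19634.62898 + 19669.31913 + 19704.07058 + 19738.88343 + 19773.75778 + 166758.69059 = 265279.35048

€265279.35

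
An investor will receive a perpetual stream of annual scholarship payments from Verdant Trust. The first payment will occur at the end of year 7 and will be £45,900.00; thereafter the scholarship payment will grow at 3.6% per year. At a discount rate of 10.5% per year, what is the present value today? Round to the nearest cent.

£365417.99

Value at end of year 6: C₁ / (r − g) = £45,900.00 / (0.105 − 0.036) = £665,217.3913
Discount to today: PV = £665,217.3913 / (1 + 0.105)^6 = £665,217.3913 / 1.820429 = £365,417.99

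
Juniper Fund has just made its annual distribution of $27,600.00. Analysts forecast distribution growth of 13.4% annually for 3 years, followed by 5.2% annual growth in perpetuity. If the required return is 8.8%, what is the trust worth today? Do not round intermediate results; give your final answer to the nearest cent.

D_1 = 31298.40000
D_2 = 35492.38560
D_3 = 40248.36527
Terminal value at year 3: TV = D_3×(1+g_2)/(r−g_2) = 42341.28026/0.036 = 1176146.67401
P_0 = D_1/(1+r)^1 + D_2/(1+r)^2 + D_3/(1+r)^3 + TV/(1+r)^3
    = 28766.91176 + 29983.15987 + 31250.83023 + 913218.70575 = 1003219.60762

$1003219.61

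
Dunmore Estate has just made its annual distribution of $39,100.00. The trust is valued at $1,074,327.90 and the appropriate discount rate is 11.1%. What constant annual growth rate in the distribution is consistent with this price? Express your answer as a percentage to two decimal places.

P = D₀(1+g)/(r−g) ⇒ P(r−g) = D₀(1+g) ⇒ g(P+D₀) = P·r − D₀
g = (P·r − D₀)/(P + D₀) = ($1,074,327.90×0.111 − $39,100.00) / ($1,074,327.90 + $39,100.00) = 0.071985

7.20%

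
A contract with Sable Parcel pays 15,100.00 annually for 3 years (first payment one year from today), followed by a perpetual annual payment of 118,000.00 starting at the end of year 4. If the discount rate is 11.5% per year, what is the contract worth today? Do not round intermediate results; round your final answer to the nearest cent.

776799.42

PV of 3-year annuity: 15,100.00 × [1 − (1+0.115)^−3] / 0.115 = 36581.55273
Perpetuity value at year 3: 118,000.00 / 0.115 = 1026086.95652
PV of perpetuity: 1026086.95652 / (1+0.115)^3 = 740217.86894
Total PV = 36581.55273 + 740217.86894 = 776799.42167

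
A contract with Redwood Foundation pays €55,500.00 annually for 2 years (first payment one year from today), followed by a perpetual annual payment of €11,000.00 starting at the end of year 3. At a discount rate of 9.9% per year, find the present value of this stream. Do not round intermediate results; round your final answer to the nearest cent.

PV of 2-year annuity: €55,500.00 × [1 − (1+0.099)^−2] / 0.099 = 96451.73336
Perpetuity value at year 2: €11,000.00 / 0.099 = 111111.11111
PV of perpetuity: 111111.11111 / (1+0.099)^2 = 91994.55135
Total PV = 96451.73336 + 91994.55135 = 188446.28470

€188446.28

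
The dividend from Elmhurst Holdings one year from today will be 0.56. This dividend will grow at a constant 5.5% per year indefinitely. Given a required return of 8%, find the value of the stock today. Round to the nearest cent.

Growing perpetuity: P = D₁ / (r − g) = 0.5600 / (0.08 − 0.055) = 22.40

22.40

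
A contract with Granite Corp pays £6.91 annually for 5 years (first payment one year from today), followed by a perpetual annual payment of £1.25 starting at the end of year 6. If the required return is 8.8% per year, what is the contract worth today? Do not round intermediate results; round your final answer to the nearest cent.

£36.33

PV of 5-year annuity: £6.91 × [1 − (1+0.088)^−5] / 0.088 = 27.01755
Perpetuity value at year 5: £1.25 / 0.088 = 14.20455
PV of perpetuity: 14.20455 / (1+0.088)^5 = 9.31715
Total PV = 27.01755 + 9.31715 = 36.33469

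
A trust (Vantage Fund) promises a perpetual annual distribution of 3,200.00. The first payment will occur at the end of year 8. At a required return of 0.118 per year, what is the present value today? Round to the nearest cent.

Value at end of year 7: C / r = 3,200.00 / 0.118 = 27,118.6441
Discount to today: PV = 27,118.6441 / (1 + 0.118)^7 = 27,118.6441 / 2.183195 = 12,421.54

12421.54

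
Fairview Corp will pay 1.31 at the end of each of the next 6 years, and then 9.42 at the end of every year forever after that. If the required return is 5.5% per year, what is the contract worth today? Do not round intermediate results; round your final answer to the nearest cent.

130.76

PV of 6-year annuity: 1.31 × [1 − (1+0.055)^−6] / 0.055 = 6.54414
Perpetuity value at year 6: 9.42 / 0.055 = 171.27273
PV of perpetuity: 171.27273 / (1+0.055)^6 = 124.21483
Total PV = 6.54414 + 124.21483 = 130.75898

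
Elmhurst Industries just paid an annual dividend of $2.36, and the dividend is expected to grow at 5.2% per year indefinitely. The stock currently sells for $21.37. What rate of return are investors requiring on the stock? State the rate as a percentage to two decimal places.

16.82%

D₁ = $2.36 × 1.052 = $2.4827
P = D₁/(r − g) ⇒ r = D₁/P + g = $2.4827/$21.37 + 0.052 = 0.116178 + 0.052 = 0.168178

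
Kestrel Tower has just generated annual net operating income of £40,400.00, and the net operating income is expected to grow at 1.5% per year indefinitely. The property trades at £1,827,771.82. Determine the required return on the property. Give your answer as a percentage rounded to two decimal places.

D₁ = £40,400.00 × 1.015 = £41,006.0000
P = D₁/(r − g) ⇒ r = D₁/P + g = £41,006.0000/£1,827,771.82 + 0.015 = 0.022435 + 0.015 = 0.037435

3.74%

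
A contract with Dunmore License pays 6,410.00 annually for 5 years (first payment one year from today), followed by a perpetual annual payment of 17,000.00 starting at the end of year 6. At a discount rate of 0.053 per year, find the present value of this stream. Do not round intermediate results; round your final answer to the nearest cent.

275283.30

PV of 5-year annuity: 6,410.00 × [1 − (1+0.053)^−5] / 0.053 = 27523.30136
Perpetuity value at year 5: 17,000.00 / 0.053 = 320754.71698
PV of perpetuity: 320754.71698 / (1+0.053)^5 = 247760.00200
Total PV = 27523.30136 + 247760.00200 = 275283.30335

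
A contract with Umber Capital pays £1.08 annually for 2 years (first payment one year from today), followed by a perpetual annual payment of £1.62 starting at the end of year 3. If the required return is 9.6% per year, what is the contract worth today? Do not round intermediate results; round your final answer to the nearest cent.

£15.93

PV of 2-year annuity: £1.08 × [1 − (1+0.096)^−2] / 0.096 = 1.88449
Perpetuity value at year 2: £1.62 / 0.096 = 16.87500
PV of perpetuity: 16.87500 / (1+0.096)^2 = 14.04826
Total PV = 1.88449 + 14.04826 = 15.93275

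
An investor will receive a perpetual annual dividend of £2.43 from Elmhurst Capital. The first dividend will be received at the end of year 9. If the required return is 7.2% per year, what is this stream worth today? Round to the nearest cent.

Value at end of year 8: C / r = £2.43 / 0.072 = £33.7500
Discount to today: PV = £33.7500 / (1 + 0.072)^8 = £33.7500 / 1.744047 = £19.35

£19.35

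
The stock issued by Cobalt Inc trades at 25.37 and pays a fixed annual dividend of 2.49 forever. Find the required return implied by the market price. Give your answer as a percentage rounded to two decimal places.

P = C/r ⇒ r = C/P = 2.49/25.37 = 0.098147

9.81%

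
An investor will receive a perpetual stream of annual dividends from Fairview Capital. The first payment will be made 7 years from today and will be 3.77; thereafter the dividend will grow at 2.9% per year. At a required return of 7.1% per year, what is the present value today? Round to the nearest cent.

Value at end of year 6: C₁ / (r − g) = 3.77 / (0.071 − 0.029) = 89.7619
Discount to today: PV = 89.7619 / (1 + 0.071)^6 = 89.7619 / 1.509165 = 59.48

59.48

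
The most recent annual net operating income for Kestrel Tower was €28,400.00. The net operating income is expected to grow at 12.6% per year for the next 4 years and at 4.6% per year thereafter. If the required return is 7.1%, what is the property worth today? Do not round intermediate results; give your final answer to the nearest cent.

D_1 = 31978.40000
D_2 = 36007.67840
D_3 = 40544.64588
D_4 = 45653.27126
Terminal value at year 4: TV = D_4×(1+g_2)/(r−g_2) = 47753.32174/0.025 = 1910132.86948
P_0 = D_1/(1+r)^1 + D_2/(1+r)^2 + D_3/(1+r)^3 + D_4/(1+r)^4 + TV/(1+r)^4
    = 29858.45005 + 31391.79715 + 33003.88758 + 34698.76509 + 1451796.33142 = 1580749.23129

€1580749.23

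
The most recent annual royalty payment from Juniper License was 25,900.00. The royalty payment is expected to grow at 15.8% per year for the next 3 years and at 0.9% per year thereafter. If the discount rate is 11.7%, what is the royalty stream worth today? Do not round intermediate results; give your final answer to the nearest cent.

D_1 = 29992.20000
D_2 = 34730.96760
D_3 = 40218.46048
Terminal value at year 3: TV = D_3×(1+g_2)/(r−g_2) = 40580.42663/0.108 = 375744.69097
P_0 = D_1/(1+r)^1 + D_2/(1+r)^2 + D_3/(1+r)^3 + TV/(1+r)^3
    = 26850.67144 + 27836.23772 + 28857.97966 + 269608.34697 = 353153.23578

353153.24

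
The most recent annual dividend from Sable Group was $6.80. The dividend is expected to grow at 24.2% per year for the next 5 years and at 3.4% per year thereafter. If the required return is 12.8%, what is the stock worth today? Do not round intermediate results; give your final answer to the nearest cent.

D_1 = 8.44560
D_2 = 10.48944
D_3 = 13.02788
D_4 = 16.18063
D_5 = 20.09634
Terminal value at year 5: TV = D_5×(1+g_2)/(r−g_2) = 20.77961/0.094 = 221.05970
P_0 = D_1/(1+r)^1 + D_2/(1+r)^2 + D_3/(1+r)^3 + D_4/(1+r)^4 + D_5/(1+r)^5 + TV/(1+r)^5
    = 7.48723 + 8.24392 + 9.07708 + 9.99445 + 11.00453 + 121.04980 = 166.85702

$166.86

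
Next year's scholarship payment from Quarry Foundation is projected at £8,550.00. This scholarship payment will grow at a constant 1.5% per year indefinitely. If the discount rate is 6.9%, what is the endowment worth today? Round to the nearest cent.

£158333.33

Growing perpetuity: P = D₁ / (r − g) = £8,550.0000 / (0.069 − 0.015) = £158,333.33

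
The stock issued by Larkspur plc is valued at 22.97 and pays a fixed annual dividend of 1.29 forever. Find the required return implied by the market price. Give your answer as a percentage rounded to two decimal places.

P = C/r ⇒ r = C/P = 1.29/22.97 = 0.056160

5.62%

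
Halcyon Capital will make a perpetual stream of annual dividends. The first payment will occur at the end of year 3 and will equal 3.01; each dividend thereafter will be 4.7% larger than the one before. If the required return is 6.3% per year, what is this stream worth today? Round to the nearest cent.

Value at end of year 2: C₁ / (r − g) = 3.01 / (0.063 − 0.047) = 188.1250
Discount to today: PV = 188.1250 / (1 + 0.063)^2 = 188.1250 / 1.129969 = 166.49

166.49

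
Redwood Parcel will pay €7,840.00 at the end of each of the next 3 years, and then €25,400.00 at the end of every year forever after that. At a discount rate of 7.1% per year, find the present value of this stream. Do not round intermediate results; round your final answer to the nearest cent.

PV of 3-year annuity: €7,840.00 × [1 − (1+0.071)^−3] / 0.071 = 20537.10498
Perpetuity value at year 3: €25,400.00 / 0.071 = 357746.47887
PV of perpetuity: 357746.47887 / (1+0.071)^3 = 291210.44997
Total PV = 20537.10498 + 291210.44997 = 311747.55496

€311747.55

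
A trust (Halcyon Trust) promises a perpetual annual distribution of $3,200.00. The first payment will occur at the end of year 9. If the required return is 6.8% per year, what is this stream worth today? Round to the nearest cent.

Value at end of year 8: C / r = $3,200.00 / 0.068 = $47,058.8235
Discount to today: PV = $47,058.8235 / (1 + 0.068)^8 = $47,058.8235 / 1.692661 = $27,801.68

$27801.68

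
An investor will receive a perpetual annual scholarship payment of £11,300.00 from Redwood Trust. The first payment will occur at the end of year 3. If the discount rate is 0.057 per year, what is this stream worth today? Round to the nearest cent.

Value at end of year 2: C / r = £11,300.00 / 0.057 = £198,245.6140
Discount to today: PV = £198,245.6140 / (1 + 0.057)^2 = £198,245.6140 / 1.117249 = £177,440.85

£177440.85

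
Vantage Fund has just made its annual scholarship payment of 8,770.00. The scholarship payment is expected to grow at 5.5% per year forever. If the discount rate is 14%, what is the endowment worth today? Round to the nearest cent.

108851.18

D₁ = D₀ × (1 + g) = 8,770.00 × 1.055 = 9,252.3500
Growing perpetuity: P = D₁ / (r − g) = 9,252.3500 / (0.14 − 0.055) = 108,851.18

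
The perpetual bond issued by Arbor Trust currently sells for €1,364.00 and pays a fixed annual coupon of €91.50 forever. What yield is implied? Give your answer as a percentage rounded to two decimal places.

P = C/r ⇒ r = C/P = €91.50/€1,364.00 = 0.067082

6.71%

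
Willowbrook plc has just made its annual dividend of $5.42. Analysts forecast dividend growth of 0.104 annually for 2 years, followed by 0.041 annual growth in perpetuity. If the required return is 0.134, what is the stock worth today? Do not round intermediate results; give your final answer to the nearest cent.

$67.92

D_1 = 5.98368
D_2 = 6.60598
Terminal value at year 2: TV = D_2×(1+g_2)/(r−g_2) = 6.87683/0.093 = 73.94439
P_0 = D_1/(1+r)^1 + D_2/(1+r)^2 + TV/(1+r)^2
    = 5.27661 + 5.13702 + 57.50149 = 67.91513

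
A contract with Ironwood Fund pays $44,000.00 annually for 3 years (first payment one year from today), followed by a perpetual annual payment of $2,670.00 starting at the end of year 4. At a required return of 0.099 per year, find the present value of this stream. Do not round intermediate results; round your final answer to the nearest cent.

PV of 3-year annuity: $44,000.00 × [1 − (1+0.099)^−3] / 0.099 = 109614.41225
Perpetuity value at year 3: $2,670.00 / 0.099 = 26969.69697
PV of perpetuity: 26969.69697 / (1+0.099)^3 = 20318.09514
Total PV = 109614.41225 + 20318.09514 = 129932.50738

$129932.51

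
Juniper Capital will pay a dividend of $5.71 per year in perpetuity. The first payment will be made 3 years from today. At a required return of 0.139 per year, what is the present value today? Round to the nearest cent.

$31.66

Value at end of year 2: C / r = $5.71 / 0.139 = $41.0791
Discount to today: PV = $41.0791 / (1 + 0.139)^2 = $41.0791 / 1.297321 = $31.66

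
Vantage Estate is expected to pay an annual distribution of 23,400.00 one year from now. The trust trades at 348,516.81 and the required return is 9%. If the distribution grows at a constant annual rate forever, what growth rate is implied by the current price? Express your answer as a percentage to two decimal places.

P = D₁/(r−g) ⇒ g = r − D₁/P = 0.09 − 23,400.00/348,516.81 = 0.022858

2.29%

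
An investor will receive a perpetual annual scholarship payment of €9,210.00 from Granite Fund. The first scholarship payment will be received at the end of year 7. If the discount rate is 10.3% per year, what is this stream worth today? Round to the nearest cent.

€49655.73

Value at end of year 6: C / r = €9,210.00 / 0.103 = €89,417.4757
Discount to today: PV = €89,417.4757 / (1 + 0.103)^6 = €89,417.4757 / 1.800749 = €49,655.73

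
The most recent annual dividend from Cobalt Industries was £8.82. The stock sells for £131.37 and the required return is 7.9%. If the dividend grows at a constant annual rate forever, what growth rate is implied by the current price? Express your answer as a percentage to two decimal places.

1.11%

P = D₀(1+g)/(r−g) ⇒ P(r−g) = D₀(1+g) ⇒ g(P+D₀) = P·r − D₀
g = (P·r − D₀)/(P + D₀) = (£131.37×0.079 − £8.82) / (£131.37 + £8.82) = 0.011115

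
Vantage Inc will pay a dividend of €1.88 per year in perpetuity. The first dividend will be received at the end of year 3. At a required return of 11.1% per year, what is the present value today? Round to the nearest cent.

€13.72

Value at end of year 2: C / r = €1.88 / 0.111 = €16.9369
Discount to today: PV = €16.9369 / (1 + 0.111)^2 = €16.9369 / 1.234321 = €13.72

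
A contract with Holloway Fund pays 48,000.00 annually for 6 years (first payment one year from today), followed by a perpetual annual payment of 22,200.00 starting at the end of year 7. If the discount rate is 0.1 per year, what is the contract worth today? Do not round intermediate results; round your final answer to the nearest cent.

PV of 6-year annuity: 48,000.00 × [1 − (1+0.1)^−6] / 0.1 = 209052.51357
Perpetuity value at year 6: 22,200.00 / 0.1 = 222000.00000
PV of perpetuity: 222000.00000 / (1+0.1)^6 = 125313.21247
Total PV = 209052.51357 + 125313.21247 = 334365.72605

334365.73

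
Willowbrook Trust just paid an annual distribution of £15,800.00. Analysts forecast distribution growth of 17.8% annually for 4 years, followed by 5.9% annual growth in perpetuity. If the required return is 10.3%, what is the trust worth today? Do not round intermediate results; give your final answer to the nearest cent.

D_1 = 18612.40000
D_2 = 21925.40720
D_3 = 25828.12968
D_4 = 30425.53676
Terminal value at year 4: TV = D_4×(1+g_2)/(r−g_2) = 32220.64343/0.044 = 732287.35077
P_0 = D_1/(1+r)^1 + D_2/(1+r)^2 + D_3/(1+r)^3 + D_4/(1+r)^4 + TV/(1+r)^4
    = 16874.34270 + 18021.73681 + 19247.14956 + 20555.88593 + 494742.79999 = 569441.91499

£569441.91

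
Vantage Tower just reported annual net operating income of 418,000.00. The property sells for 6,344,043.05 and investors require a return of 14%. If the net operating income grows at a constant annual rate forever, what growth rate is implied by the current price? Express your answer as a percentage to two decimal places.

P = D₀(1+g)/(r−g) ⇒ P(r−g) = D₀(1+g) ⇒ g(P+D₀) = P·r − D₀
g = (P·r − D₀)/(P + D₀) = (6,344,043.05×0.14 − 418,000.00) / (6,344,043.05 + 418,000.00) = 0.069530

6.95%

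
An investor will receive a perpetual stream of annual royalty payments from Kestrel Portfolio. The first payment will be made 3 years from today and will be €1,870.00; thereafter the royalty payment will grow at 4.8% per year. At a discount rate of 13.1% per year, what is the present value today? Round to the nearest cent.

Value at end of year 2: C₁ / (r − g) = €1,870.00 / (0.131 − 0.048) = €22,530.1205
Discount to today: PV = €22,530.1205 / (1 + 0.131)^2 = €22,530.1205 / 1.279161 = €17,613.20

€17613.20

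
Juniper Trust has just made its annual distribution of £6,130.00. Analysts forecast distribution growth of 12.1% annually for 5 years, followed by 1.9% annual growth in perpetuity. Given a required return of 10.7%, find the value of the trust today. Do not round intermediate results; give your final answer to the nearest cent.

D_1 = 6871.73000
D_2 = 7703.20933
D_3 = 8635.29766
D_4 = 9680.16868
D_5 = 10851.46909
Terminal value at year 5: TV = D_5×(1+g_2)/(r−g_2) = 11057.64700/0.088 = 125655.07952
P_0 = D_1/(1+r)^1 + D_2/(1+r)^2 + D_3/(1+r)^3 + D_4/(1+r)^4 + D_5/(1+r)^5 + TV/(1+r)^5
    = 6207.52484 + 6286.03012 + 6365.52825 + 6446.03177 + 6527.55340 + 75586.10126 = 107418.76964

£107418.77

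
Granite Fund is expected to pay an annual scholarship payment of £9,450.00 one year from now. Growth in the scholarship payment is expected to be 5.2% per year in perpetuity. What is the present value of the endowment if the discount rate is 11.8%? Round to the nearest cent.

Growing perpetuity: P = D₁ / (r − g) = £9,450.0000 / (0.118 − 0.052) = £143,181.82

£143181.82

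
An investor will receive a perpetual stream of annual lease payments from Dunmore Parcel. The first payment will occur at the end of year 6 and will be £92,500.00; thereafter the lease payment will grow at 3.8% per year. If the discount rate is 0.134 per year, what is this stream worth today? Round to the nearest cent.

Value at end of year 5: C₁ / (r − g) = £92,500.00 / (0.134 − 0.038) = £963,541.6667
Discount to today: PV = £963,541.6667 / (1 + 0.134)^5 = £963,541.6667 / 1.875276 = £513,813.16

£513813.16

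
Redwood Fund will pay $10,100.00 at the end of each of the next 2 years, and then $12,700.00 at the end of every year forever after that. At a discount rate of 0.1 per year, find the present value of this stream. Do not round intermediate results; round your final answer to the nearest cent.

$122487.60

PV of 2-year annuity: $10,100.00 × [1 − (1+0.1)^−2] / 0.1 = 17528.92562
Perpetuity value at year 2: $12,700.00 / 0.1 = 127000.00000
PV of perpetuity: 127000.00000 / (1+0.1)^2 = 104958.67769
Total PV = 17528.92562 + 104958.67769 = 122487.60331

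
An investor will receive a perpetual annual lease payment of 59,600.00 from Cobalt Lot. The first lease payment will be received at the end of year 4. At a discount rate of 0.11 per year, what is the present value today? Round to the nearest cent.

Value at end of year 3: C / r = 59,600.00 / 0.11 = 541,818.1818
Discount to today: PV = 541,818.1818 / (1 + 0.11)^3 = 541,818.1818 / 1.367631 = 396,172.78

396172.78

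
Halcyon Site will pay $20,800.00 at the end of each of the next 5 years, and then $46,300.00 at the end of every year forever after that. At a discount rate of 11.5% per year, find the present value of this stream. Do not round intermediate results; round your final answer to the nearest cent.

$309536.81

PV of 5-year annuity: $20,800.00 × [1 − (1+0.115)^−5] / 0.115 = 75917.45922
Perpetuity value at year 5: $46,300.00 / 0.115 = 402608.69565
PV of perpetuity: 402608.69565 / (1+0.115)^5 = 233619.35134
Total PV = 75917.45922 + 233619.35134 = 309536.81055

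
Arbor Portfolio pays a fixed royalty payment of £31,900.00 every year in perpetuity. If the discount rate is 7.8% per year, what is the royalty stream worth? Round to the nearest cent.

£408974.36

Level perpetuity: PV = C / r = £31,900.00 / 0.078 = £408,974.36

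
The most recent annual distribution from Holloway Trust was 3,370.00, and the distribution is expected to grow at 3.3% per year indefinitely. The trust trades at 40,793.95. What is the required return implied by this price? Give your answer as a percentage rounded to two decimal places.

11.83%

D₁ = 3,370.00 × 1.033 = 3,481.2100
P = D₁/(r − g) ⇒ r = D₁/P + g = 3,481.2100/40,793.95 + 0.033 = 0.085336 + 0.033 = 0.118336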